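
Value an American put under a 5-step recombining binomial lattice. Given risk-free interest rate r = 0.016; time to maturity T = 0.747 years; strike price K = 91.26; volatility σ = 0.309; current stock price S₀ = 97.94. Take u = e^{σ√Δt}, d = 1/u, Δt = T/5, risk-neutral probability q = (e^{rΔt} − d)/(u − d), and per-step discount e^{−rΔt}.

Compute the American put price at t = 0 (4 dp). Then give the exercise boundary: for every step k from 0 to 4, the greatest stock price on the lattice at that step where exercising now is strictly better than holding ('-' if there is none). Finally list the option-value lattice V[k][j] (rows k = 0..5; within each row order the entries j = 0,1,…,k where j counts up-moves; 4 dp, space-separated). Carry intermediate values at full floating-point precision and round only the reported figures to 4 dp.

price = 6.8483
boundary = - - - 68.4462 77.1293
tree:
6.8483
10.5807 2.8418
15.8584 4.9199 0.6061
22.8138 8.4076 1.1688 0.0000
30.5194 14.1307 2.2538 0.0000 0.0000
37.3575 22.8138 4.3460 0.0000 0.0000 0.0000

Δt=0.14940, u=1.12686, d=0.88742, q=0.48017, disc=e^(-rΔt)=0.99761
k=5 terminal: V=max(K-S,0) → 37.3575 22.8138 4.3460 0.0000 0.0000 0.0000
k=4: j=0 S=60.7406 intr=30.5194 cont=30.3015 V=30.5194[EX]; j=1 S=77.1293 intr=14.1307 cont=13.9128 V=14.1307[EX]; j=2 S=97.9400 intr=0.0000 cont=2.2538 V=2.2538[hold]; j=3 S=124.3657 intr=0.0000 cont=0.0000 V=0.0000[hold]; j=4 S=157.9214 intr=0.0000 cont=0.0000 V=0.0000[hold]  S*(4)=77.1293
k=3: j=0 S=68.4462 intr=22.8138 cont=22.5959 V=22.8138[EX]; j=1 S=86.9140 intr=4.3460 cont=8.4076 V=8.4076[hold]; j=2 S=110.3647 intr=0.0000 cont=1.1688 V=1.1688[hold]; j=3 S=140.1428 intr=0.0000 cont=0.0000 V=0.0000[hold]  S*(3)=68.4462
k=2: j=0 S=77.1293 intr=14.1307 cont=15.8584 V=15.8584[hold]; j=1 S=97.9400 intr=0.0000 cont=4.9199 V=4.9199[hold]; j=2 S=124.3657 intr=0.0000 cont=0.6061 V=0.6061[hold]  S*(2)=-
k=1: j=0 S=86.9140 intr=4.3460 cont=10.5807 V=10.5807[hold]; j=1 S=110.3647 intr=0.0000 cont=2.8418 V=2.8418[hold]  S*(1)=-
k=0: j=0 S=97.9400 intr=0.0000 cont=6.8483 V=6.8483[hold]  S*(0)=-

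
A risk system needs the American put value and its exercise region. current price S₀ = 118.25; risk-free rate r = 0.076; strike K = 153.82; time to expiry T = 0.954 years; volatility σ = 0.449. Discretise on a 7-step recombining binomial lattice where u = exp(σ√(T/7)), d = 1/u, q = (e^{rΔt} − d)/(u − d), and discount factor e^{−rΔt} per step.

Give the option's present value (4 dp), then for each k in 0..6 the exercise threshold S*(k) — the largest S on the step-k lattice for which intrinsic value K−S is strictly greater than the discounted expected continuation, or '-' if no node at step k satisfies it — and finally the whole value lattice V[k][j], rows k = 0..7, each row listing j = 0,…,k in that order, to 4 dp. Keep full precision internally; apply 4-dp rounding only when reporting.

Δt=0.13629, u=1.18029, d=0.84725, q=0.48992, disc=e^(-rΔt)=0.98970
k=7 terminal: V=max(K-S,0) → 116.7613 102.1944 81.9017 53.6324 14.2512 0.0000 0.0000 0.0000
k=6: j=0 S=43.7399 intr=110.0801 cont=108.4951 V=110.0801[EX]; j=1 S=60.9329 intr=92.8871 cont=91.3021 V=92.8871[EX]; j=2 S=84.8841 intr=68.9359 cont=67.3509 V=68.9359[EX]; j=3 S=118.2500 intr=35.5700 cont=33.9850 V=35.5700[EX]; j=4 S=164.7311 intr=0.0000 cont=7.1944 V=7.1944[hold]; j=5 S=229.4829 intr=0.0000 cont=0.0000 V=0.0000[hold]; j=6 S=319.6869 intr=0.0000 cont=0.0000 V=0.0000[hold]  S*(6)=118.2500
k=5: j=0 S=51.6256 intr=102.1944 cont=100.6094 V=102.1944[EX]; j=1 S=71.9183 intr=81.9017 cont=80.3167 V=81.9017[EX]; j=2 S=100.1876 intr=53.6324 cont=52.0474 V=53.6324[EX]; j=3 S=139.5688 intr=14.2512 cont=21.4450 V=21.4450[hold]; j=4 S=194.4299 intr=0.0000 cont=3.6319 V=3.6319[hold]; j=5 S=270.8555 intr=0.0000 cont=0.0000 V=0.0000[hold]  S*(5)=100.1876
k=4: j=0 S=60.9329 intr=92.8871 cont=91.3021 V=92.8871[EX]; j=1 S=84.8841 intr=68.9359 cont=67.3509 V=68.9359[EX]; j=2 S=118.2500 intr=35.5700 cont=37.4731 V=37.4731[hold]; j=3 S=164.7311 intr=0.0000 cont=12.5870 V=12.5870[hold]; j=4 S=229.4829 intr=0.0000 cont=1.8335 V=1.8335[hold]  S*(4)=84.8841
k=3: j=0 S=71.9183 intr=81.9017 cont=80.3167 V=81.9017[EX]; j=1 S=100.1876 intr=53.6324 cont=52.9702 V=53.6324[EX]; j=2 S=139.5688 intr=14.2512 cont=25.0204 V=25.0204[hold]; j=3 S=194.4299 intr=0.0000 cont=7.2432 V=7.2432[hold]  S*(3)=100.1876
k=2: j=0 S=84.8841 intr=68.9359 cont=67.3509 V=68.9359[EX]; j=1 S=118.2500 intr=35.5700 cont=39.2067 V=39.2067[hold]; j=2 S=164.7311 intr=0.0000 cont=16.1430 V=16.1430[hold]  S*(2)=84.8841
k=1: j=0 S=100.1876 intr=53.6324 cont=53.8107 V=53.8107[hold]; j=1 S=139.5688 intr=14.2512 cont=27.6198 V=27.6198[hold]  S*(1)=-
k=0: j=0 S=118.2500 intr=35.5700 cont=40.5571 V=40.5571[hold]  S*(0)=-

price = 40.5571
boundary = - - 84.8841 100.1876 84.8841 100.1876 118.2500
tree:
40.5571
53.8107 27.6198
68.9359 39.2067 16.1430
81.9017 53.6324 25.0204 7.2432
92.8871 68.9359 37.4731 12.5870 1.8335
102.1944 81.9017 53.6324 21.4450 3.6319 0.0000
110.0801 92.8871 68.9359 35.5700 7.1944 0.0000 0.0000
116.7613 102.1944 81.9017 53.6324 14.2512 0.0000 0.0000 0.0000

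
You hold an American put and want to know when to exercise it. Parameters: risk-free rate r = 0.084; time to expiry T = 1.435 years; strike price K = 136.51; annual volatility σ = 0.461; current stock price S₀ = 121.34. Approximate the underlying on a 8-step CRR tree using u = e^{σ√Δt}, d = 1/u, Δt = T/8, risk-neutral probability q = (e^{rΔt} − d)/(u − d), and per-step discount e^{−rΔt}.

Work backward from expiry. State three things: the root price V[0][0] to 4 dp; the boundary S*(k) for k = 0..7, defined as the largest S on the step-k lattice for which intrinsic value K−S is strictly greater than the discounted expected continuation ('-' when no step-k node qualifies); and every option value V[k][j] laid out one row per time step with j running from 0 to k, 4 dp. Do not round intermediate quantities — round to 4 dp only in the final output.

price = 29.5725
boundary = - - 82.1137 67.5494 82.1137 67.5494 82.1137 99.8182
tree:
29.5725
40.7240 18.8809
54.3963 27.7541 10.2296
68.9606 39.5615 16.3235 4.2033
80.9417 54.3963 25.3454 7.4381 0.9664
90.7977 68.9606 38.0010 12.9572 1.9237 0.0000
98.9056 80.9417 54.3963 22.1123 3.8290 0.0000 0.0000
105.5754 90.7977 68.9606 36.6918 7.6214 0.0000 0.0000 0.0000
111.0622 98.9056 80.9417 54.3963 15.1700 0.0000 0.0000 0.0000 0.0000

Δt=0.17938, u=1.21561, d=0.82263, q=0.48998, disc=e^(-rΔt)=0.98505
k=8 terminal: V=max(K-S,0) → 111.0622 98.9056 80.9417 54.3963 15.1700 0.0000 0.0000 0.0000 0.0000
k=7: j=0 S=30.9346 intr=105.5754 cont=103.5340 V=105.5754[EX]; j=1 S=45.7123 intr=90.7977 cont=88.7563 V=90.7977[EX]; j=2 S=67.5494 intr=68.9606 cont=66.9192 V=68.9606[EX]; j=3 S=99.8182 intr=36.6918 cont=34.6503 V=36.6918[EX]; j=4 S=147.5021 intr=0.0000 cont=7.6214 V=7.6214[hold]; j=5 S=217.9649 intr=0.0000 cont=0.0000 V=0.0000[hold]; j=6 S=322.0884 intr=0.0000 cont=0.0000 V=0.0000[hold]; j=7 S=475.9523 intr=0.0000 cont=0.0000 V=0.0000[hold]  S*(7)=99.8182
k=6: j=0 S=37.6044 intr=98.9056 cont=96.8641 V=98.9056[EX]; j=1 S=55.5683 intr=80.9417 cont=78.9002 V=80.9417[EX]; j=2 S=82.1137 intr=54.3963 cont=52.3549 V=54.3963[EX]; j=3 S=121.3400 intr=15.1700 cont=22.1123 V=22.1123[hold]; j=4 S=179.3050 intr=0.0000 cont=3.8290 V=3.8290[hold]; j=5 S=264.9603 intr=0.0000 cont=0.0000 V=0.0000[hold]; j=6 S=391.5338 intr=0.0000 cont=0.0000 V=0.0000[hold]  S*(6)=82.1137
k=5: j=0 S=45.7123 intr=90.7977 cont=88.7563 V=90.7977[EX]; j=1 S=67.5494 intr=68.9606 cont=66.9192 V=68.9606[EX]; j=2 S=99.8182 intr=36.6918 cont=38.0010 V=38.0010[hold]; j=3 S=147.5021 intr=0.0000 cont=12.9572 V=12.9572[hold]; j=4 S=217.9649 intr=0.0000 cont=1.9237 V=1.9237[hold]; j=5 S=322.0884 intr=0.0000 cont=0.0000 V=0.0000[hold]  S*(5)=67.5494
k=4: j=0 S=55.5683 intr=80.9417 cont=78.9002 V=80.9417[EX]; j=1 S=82.1137 intr=54.3963 cont=52.9868 V=54.3963[EX]; j=2 S=121.3400 intr=15.1700 cont=25.3454 V=25.3454[hold]; j=3 S=179.3050 intr=0.0000 cont=7.4381 V=7.4381[hold]; j=4 S=264.9603 intr=0.0000 cont=0.9664 V=0.9664[hold]  S*(4)=82.1137
k=3: j=0 S=67.5494 intr=68.9606 cont=66.9192 V=68.9606[EX]; j=1 S=99.8182 intr=36.6918 cont=39.5615 V=39.5615[hold]; j=2 S=147.5021 intr=0.0000 cont=16.3235 V=16.3235[hold]; j=3 S=217.9649 intr=0.0000 cont=4.2033 V=4.2033[hold]  S*(3)=67.5494
k=2: j=0 S=82.1137 intr=54.3963 cont=53.7399 V=54.3963[EX]; j=1 S=121.3400 intr=15.1700 cont=27.7541 V=27.7541[hold]; j=2 S=179.3050 intr=0.0000 cont=10.2296 V=10.2296[hold]  S*(2)=82.1137
k=1: j=0 S=99.8182 intr=36.6918 cont=40.7240 V=40.7240[hold]; j=1 S=147.5021 intr=0.0000 cont=18.8809 V=18.8809[hold]  S*(1)=-
k=0: j=0 S=121.3400 intr=15.1700 cont=29.5725 V=29.5725[hold]  S*(0)=-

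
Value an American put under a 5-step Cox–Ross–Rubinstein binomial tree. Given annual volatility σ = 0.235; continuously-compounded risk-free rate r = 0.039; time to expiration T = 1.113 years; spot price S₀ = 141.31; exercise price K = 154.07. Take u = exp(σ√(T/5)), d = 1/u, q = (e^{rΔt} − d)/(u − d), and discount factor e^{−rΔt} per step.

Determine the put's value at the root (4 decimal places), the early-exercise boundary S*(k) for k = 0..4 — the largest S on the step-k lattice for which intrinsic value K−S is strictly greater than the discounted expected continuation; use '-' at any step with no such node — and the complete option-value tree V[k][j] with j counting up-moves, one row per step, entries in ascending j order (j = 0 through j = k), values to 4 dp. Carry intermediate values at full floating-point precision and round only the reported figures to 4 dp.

price = 18.5602
boundary = - - 113.2058 126.4797 113.2058
tree:
18.5602
28.2266 9.6466
40.8642 16.6408 3.1326
52.7450 27.5903 6.4693 0.0000
63.3789 40.8642 13.3600 0.0000 0.0000
72.8968 52.7450 27.5903 0.0000 0.0000 0.0000

params: Δt=0.22260 u=1.11725 d=0.89505 q=0.51155 e^(-rΔt)=0.99136
t_5 payoffs: 72.8968 52.7450 27.5903 0.0000 0.0000 0.0000
t_4: node(4,0) S=90.6911 payoff=63.3789 vs cont=62.0471 → 63.3789 [stop]  node(4,1) S=113.2058 payoff=40.8642 vs cont=39.5324 → 40.8642 [stop]  node(4,2) S=141.3100 payoff=12.7600 vs cont=13.3600 → 13.3600 [wait]  node(4,3) S=176.3912 payoff=0.0000 vs cont=0.0000 → 0.0000 [wait]  node(4,4) S=220.1816 payoff=0.0000 vs cont=0.0000 → 0.0000 [wait]  ⇒ S*(4)=113.2058
t_3: node(3,0) S=101.3250 payoff=52.7450 vs cont=51.4132 → 52.7450 [stop]  node(3,1) S=126.4797 payoff=27.5903 vs cont=26.5628 → 27.5903 [stop]  node(3,2) S=157.8792 payoff=0.0000 vs cont=6.4693 → 6.4693 [wait]  node(3,3) S=197.0739 payoff=0.0000 vs cont=0.0000 → 0.0000 [wait]  ⇒ S*(3)=126.4797
t_2: node(2,0) S=113.2058 payoff=40.8642 vs cont=39.5324 → 40.8642 [stop]  node(2,1) S=141.3100 payoff=12.7600 vs cont=16.6408 → 16.6408 [wait]  node(2,2) S=176.3912 payoff=0.0000 vs cont=3.1326 → 3.1326 [wait]  ⇒ S*(2)=113.2058
t_1: node(1,0) S=126.4797 payoff=27.5903 vs cont=28.2266 → 28.2266 [wait]  node(1,1) S=157.8792 payoff=0.0000 vs cont=9.6466 → 9.6466 [wait]  ⇒ S*(1)=-
t_0: node(0,0) S=141.3100 payoff=12.7600 vs cont=18.5602 → 18.5602 [wait]  ⇒ S*(0)=-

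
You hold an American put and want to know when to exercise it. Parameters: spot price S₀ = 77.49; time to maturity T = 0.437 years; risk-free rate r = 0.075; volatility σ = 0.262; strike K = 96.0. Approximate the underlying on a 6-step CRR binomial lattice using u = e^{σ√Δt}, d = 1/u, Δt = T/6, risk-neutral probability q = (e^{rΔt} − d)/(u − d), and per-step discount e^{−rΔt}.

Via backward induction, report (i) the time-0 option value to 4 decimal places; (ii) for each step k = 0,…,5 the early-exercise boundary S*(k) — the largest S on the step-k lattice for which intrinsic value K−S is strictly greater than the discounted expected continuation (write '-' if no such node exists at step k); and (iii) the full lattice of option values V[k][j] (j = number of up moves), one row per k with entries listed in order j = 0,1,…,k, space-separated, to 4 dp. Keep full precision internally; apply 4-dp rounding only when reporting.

price = 18.5100
boundary = 77.4900 72.2001 77.4900 72.2001 77.4900 83.1675
tree:
18.5100
23.7999 13.1962
28.7287 18.5100 8.4500
33.3210 23.7999 12.8471 4.4968
37.5999 28.7287 18.5100 7.7764 1.5292
41.5866 33.3210 23.7999 12.8325 3.2102 0.0000
45.3012 37.5999 28.7287 18.5100 6.7390 0.0000 0.0000

params: Δt=0.07283 u=1.07327 d=0.93173 q=0.52103 e^(-rΔt)=0.99455
t_6 payoffs: 45.3012 37.5999 28.7287 18.5100 6.7390 0.0000 0.0000
t_5: node(5,0) S=54.4134 payoff=41.5866 vs cont=41.0636 → 41.5866 [stop]  node(5,1) S=62.6790 payoff=33.3210 vs cont=32.7981 → 33.3210 [stop]  node(5,2) S=72.2001 payoff=23.7999 vs cont=23.2769 → 23.7999 [stop]  node(5,3) S=83.1675 payoff=12.8325 vs cont=12.3095 → 12.8325 [stop]  node(5,4) S=95.8009 payoff=0.1991 vs cont=3.2102 → 3.2102 [wait]  node(5,5) S=110.3533 payoff=0.0000 vs cont=0.0000 → 0.0000 [wait]  ⇒ S*(5)=83.1675
t_4: node(4,0) S=58.4001 payoff=37.5999 vs cont=37.0769 → 37.5999 [stop]  node(4,1) S=67.2713 payoff=28.7287 vs cont=28.2057 → 28.7287 [stop]  node(4,2) S=77.4900 payoff=18.5100 vs cont=17.9870 → 18.5100 [stop]  node(4,3) S=89.2610 payoff=6.7390 vs cont=7.7764 → 7.7764 [wait]  node(4,4) S=102.8200 payoff=0.0000 vs cont=1.5292 → 1.5292 [wait]  ⇒ S*(4)=77.4900
t_3: node(3,0) S=62.6790 payoff=33.3210 vs cont=32.7981 → 33.3210 [stop]  node(3,1) S=72.2001 payoff=23.7999 vs cont=23.2769 → 23.7999 [stop]  node(3,2) S=83.1675 payoff=12.8325 vs cont=12.8471 → 12.8471 [wait]  node(3,3) S=95.8009 payoff=0.1991 vs cont=4.4968 → 4.4968 [wait]  ⇒ S*(3)=72.2001
t_2: node(2,0) S=67.2713 payoff=28.7287 vs cont=28.2057 → 28.7287 [stop]  node(2,1) S=77.4900 payoff=18.5100 vs cont=17.9946 → 18.5100 [stop]  node(2,2) S=89.2610 payoff=6.7390 vs cont=8.4500 → 8.4500 [wait]  ⇒ S*(2)=77.4900
t_1: node(1,0) S=72.2001 payoff=23.7999 vs cont=23.2769 → 23.7999 [stop]  node(1,1) S=83.1675 payoff=12.8325 vs cont=13.1962 → 13.1962 [wait]  ⇒ S*(1)=72.2001
t_0: node(0,0) S=77.4900 payoff=18.5100 vs cont=18.1755 → 18.5100 [stop]  ⇒ S*(0)=77.4900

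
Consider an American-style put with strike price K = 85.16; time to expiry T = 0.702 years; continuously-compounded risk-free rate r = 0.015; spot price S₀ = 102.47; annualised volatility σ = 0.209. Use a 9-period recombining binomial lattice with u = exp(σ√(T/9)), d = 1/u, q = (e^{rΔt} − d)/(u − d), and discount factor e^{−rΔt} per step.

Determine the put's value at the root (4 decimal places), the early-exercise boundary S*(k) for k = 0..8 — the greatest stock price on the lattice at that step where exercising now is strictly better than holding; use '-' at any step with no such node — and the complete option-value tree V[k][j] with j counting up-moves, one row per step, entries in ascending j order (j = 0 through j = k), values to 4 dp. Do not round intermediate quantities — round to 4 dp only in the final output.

price = 1.0014
boundary = - - - - - - 72.1933 68.0999 72.1933
tree:
1.0014
1.6396 0.3539
2.6326 0.6322 0.0712
4.1283 1.1156 0.1414 0.0000
6.2884 1.9382 0.2805 0.0000 0.0000
9.2379 3.2993 0.5566 0.0000 0.0000 0.0000
12.9667 5.4622 1.1044 0.0000 0.0000 0.0000 0.0000
17.0601 8.6865 2.1913 0.0000 0.0000 0.0000 0.0000 0.0000
20.9213 12.9667 4.3480 0.0000 0.0000 0.0000 0.0000 0.0000 0.0000
24.5636 17.0601 8.6273 0.0000 0.0000 0.0000 0.0000 0.0000 0.0000 0.0000

Δt=0.07800  u=1.06011  d=0.94330  q=0.49543  discount=0.99883
step 9 (expiry): payoffs max(K−S,0) = 24.5636 17.0601 8.6273 0.0000 0.0000 0.0000 0.0000 0.0000 0.0000 0.0000
step 8: (k=8,j=0): S=64.2387, (K−S)⁺=20.9213, hold=20.8217 ⇒ V=20.9213 exercise | (k=8,j=1): S=72.1933, (K−S)⁺=12.9667, hold=12.8671 ⇒ V=12.9667 exercise | (k=8,j=2): S=81.1329, (K−S)⁺=4.0271, hold=4.3480 ⇒ V=4.3480 continue | (k=8,j=3): S=91.1794, (K−S)⁺=0.0000, hold=0.0000 ⇒ V=0.0000 continue | (k=8,j=4): S=102.4700, (K−S)⁺=0.0000, hold=0.0000 ⇒ V=0.0000 continue | (k=8,j=5): S=115.1587, (K−S)⁺=0.0000, hold=0.0000 ⇒ V=0.0000 continue | (k=8,j=6): S=129.4186, (K−S)⁺=0.0000, hold=0.0000 ⇒ V=0.0000 continue | (k=8,j=7): S=145.4443, (K−S)⁺=0.0000, hold=0.0000 ⇒ V=0.0000 continue | (k=8,j=8): S=163.4544, (K−S)⁺=0.0000, hold=0.0000 ⇒ V=0.0000 continue  boundary S*=72.1933
step 7: (k=7,j=0): S=68.0999, (K−S)⁺=17.0601, hold=16.9605 ⇒ V=17.0601 exercise | (k=7,j=1): S=76.5327, (K−S)⁺=8.6273, hold=8.6865 ⇒ V=8.6865 continue | (k=7,j=2): S=86.0096, (K−S)⁺=0.0000, hold=2.1913 ⇒ V=2.1913 continue | (k=7,j=3): S=96.6600, (K−S)⁺=0.0000, hold=0.0000 ⇒ V=0.0000 continue | (k=7,j=4): S=108.6292, (K−S)⁺=0.0000, hold=0.0000 ⇒ V=0.0000 continue | (k=7,j=5): S=122.0806, (K−S)⁺=0.0000, hold=0.0000 ⇒ V=0.0000 continue | (k=7,j=6): S=137.1977, (K−S)⁺=0.0000, hold=0.0000 ⇒ V=0.0000 continue | (k=7,j=7): S=154.1866, (K−S)⁺=0.0000, hold=0.0000 ⇒ V=0.0000 continue  boundary S*=68.0999
step 6: (k=6,j=0): S=72.1933, (K−S)⁺=12.9667, hold=12.8964 ⇒ V=12.9667 exercise | (k=6,j=1): S=81.1329, (K−S)⁺=4.0271, hold=5.4622 ⇒ V=5.4622 continue | (k=6,j=2): S=91.1794, (K−S)⁺=0.0000, hold=1.1044 ⇒ V=1.1044 continue | (k=6,j=3): S=102.4700, (K−S)⁺=0.0000, hold=0.0000 ⇒ V=0.0000 continue | (k=6,j=4): S=115.1587, (K−S)⁺=0.0000, hold=0.0000 ⇒ V=0.0000 continue | (k=6,j=5): S=129.4186, (K−S)⁺=0.0000, hold=0.0000 ⇒ V=0.0000 continue | (k=6,j=6): S=145.4443, (K−S)⁺=0.0000, hold=0.0000 ⇒ V=0.0000 continue  boundary S*=72.1933
step 5: (k=5,j=0): S=76.5327, (K−S)⁺=8.6273, hold=9.2379 ⇒ V=9.2379 continue | (k=5,j=1): S=86.0096, (K−S)⁺=0.0000, hold=3.2993 ⇒ V=3.2993 continue | (k=5,j=2): S=96.6600, (K−S)⁺=0.0000, hold=0.5566 ⇒ V=0.5566 continue | (k=5,j=3): S=108.6292, (K−S)⁺=0.0000, hold=0.0000 ⇒ V=0.0000 continue | (k=5,j=4): S=122.0806, (K−S)⁺=0.0000, hold=0.0000 ⇒ V=0.0000 continue | (k=5,j=5): S=137.1977, (K−S)⁺=0.0000, hold=0.0000 ⇒ V=0.0000 continue  boundary S*=-
step 4: (k=4,j=0): S=81.1329, (K−S)⁺=4.0271, hold=6.2884 ⇒ V=6.2884 continue | (k=4,j=1): S=91.1794, (K−S)⁺=0.0000, hold=1.9382 ⇒ V=1.9382 continue | (k=4,j=2): S=102.4700, (K−S)⁺=0.0000, hold=0.2805 ⇒ V=0.2805 continue | (k=4,j=3): S=115.1587, (K−S)⁺=0.0000, hold=0.0000 ⇒ V=0.0000 continue | (k=4,j=4): S=129.4186, (K−S)⁺=0.0000, hold=0.0000 ⇒ V=0.0000 continue  boundary S*=-
step 3: (k=3,j=0): S=86.0096, (K−S)⁺=0.0000, hold=4.1283 ⇒ V=4.1283 continue | (k=3,j=1): S=96.6600, (K−S)⁺=0.0000, hold=1.1156 ⇒ V=1.1156 continue | (k=3,j=2): S=108.6292, (K−S)⁺=0.0000, hold=0.1414 ⇒ V=0.1414 continue | (k=3,j=3): S=122.0806, (K−S)⁺=0.0000, hold=0.0000 ⇒ V=0.0000 continue  boundary S*=-
step 2: (k=2,j=0): S=91.1794, (K−S)⁺=0.0000, hold=2.6326 ⇒ V=2.6326 continue | (k=2,j=1): S=102.4700, (K−S)⁺=0.0000, hold=0.6322 ⇒ V=0.6322 continue | (k=2,j=2): S=115.1587, (K−S)⁺=0.0000, hold=0.0712 ⇒ V=0.0712 continue  boundary S*=-
step 1: (k=1,j=0): S=96.6600, (K−S)⁺=0.0000, hold=1.6396 ⇒ V=1.6396 continue | (k=1,j=1): S=108.6292, (K−S)⁺=0.0000, hold=0.3539 ⇒ V=0.3539 continue  boundary S*=-
step 0: (k=0,j=0): S=102.4700, (K−S)⁺=0.0000, hold=1.0014 ⇒ V=1.0014 continue  boundary S*=-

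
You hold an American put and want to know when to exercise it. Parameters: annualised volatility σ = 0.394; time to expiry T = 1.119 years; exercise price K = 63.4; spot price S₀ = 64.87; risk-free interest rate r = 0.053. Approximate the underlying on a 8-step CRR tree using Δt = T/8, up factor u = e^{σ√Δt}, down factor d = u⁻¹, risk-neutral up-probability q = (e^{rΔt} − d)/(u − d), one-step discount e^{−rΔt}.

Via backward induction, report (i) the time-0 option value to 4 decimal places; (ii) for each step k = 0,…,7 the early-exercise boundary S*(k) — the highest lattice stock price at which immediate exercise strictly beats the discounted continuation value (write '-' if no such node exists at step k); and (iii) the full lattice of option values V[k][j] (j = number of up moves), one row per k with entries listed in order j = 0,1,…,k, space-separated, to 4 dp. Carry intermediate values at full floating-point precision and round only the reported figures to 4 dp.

price = 8.1685
boundary = - - - 41.6924 35.9800 41.6924 48.3117 41.6924
tree:
8.1685
11.7058 4.5875
16.2422 7.1320 1.9918
21.7076 10.7643 3.4356 0.5096
27.4200 15.6529 5.8072 1.0035 0.0000
32.3497 21.7076 9.5488 1.9761 0.0000 0.0000
36.6040 27.4200 15.0883 3.8912 0.0000 0.0000 0.0000
40.2754 32.3497 21.7076 7.6624 0.0000 0.0000 0.0000 0.0000
43.4438 36.6040 27.4200 15.0883 0.0000 0.0000 0.0000 0.0000 0.0000

Δt=0.13987, u=1.15877, d=0.86299, q=0.48838, disc=e^(-rΔt)=0.99261
k=8 terminal: V=max(K-S,0) → 43.4438 36.6040 27.4200 15.0883 0.0000 0.0000 0.0000 0.0000 0.0000
k=7: j=0 S=23.1246 intr=40.2754 cont=39.8071 V=40.2754[EX]; j=1 S=31.0503 intr=32.3497 cont=31.8814 V=32.3497[EX]; j=2 S=41.6924 intr=21.7076 cont=21.2393 V=21.7076[EX]; j=3 S=55.9820 intr=7.4180 cont=7.6624 V=7.6624[hold]; j=4 S=75.1691 intr=0.0000 cont=0.0000 V=0.0000[hold]; j=5 S=100.9325 intr=0.0000 cont=0.0000 V=0.0000[hold]; j=6 S=135.5259 intr=0.0000 cont=0.0000 V=0.0000[hold]; j=7 S=181.9758 intr=0.0000 cont=0.0000 V=0.0000[hold]  S*(7)=41.6924
k=6: j=0 S=26.7960 intr=36.6040 cont=36.1357 V=36.6040[EX]; j=1 S=35.9800 intr=27.4200 cont=26.9517 V=27.4200[EX]; j=2 S=48.3117 intr=15.0883 cont=14.7385 V=15.0883[EX]; j=3 S=64.8700 intr=0.0000 cont=3.8912 V=3.8912[hold]; j=4 S=87.1034 intr=0.0000 cont=0.0000 V=0.0000[hold]; j=5 S=116.9571 intr=0.0000 cont=0.0000 V=0.0000[hold]; j=6 S=157.0428 intr=0.0000 cont=0.0000 V=0.0000[hold]  S*(6)=48.3117
k=5: j=0 S=31.0503 intr=32.3497 cont=31.8814 V=32.3497[EX]; j=1 S=41.6924 intr=21.7076 cont=21.2393 V=21.7076[EX]; j=2 S=55.9820 intr=7.4180 cont=9.5488 V=9.5488[hold]; j=3 S=75.1691 intr=0.0000 cont=1.9761 V=1.9761[hold]; j=4 S=100.9325 intr=0.0000 cont=0.0000 V=0.0000[hold]; j=5 S=135.5259 intr=0.0000 cont=0.0000 V=0.0000[hold]  S*(5)=41.6924
k=4: j=0 S=35.9800 intr=27.4200 cont=26.9517 V=27.4200[EX]; j=1 S=48.3117 intr=15.0883 cont=15.6529 V=15.6529[hold]; j=2 S=64.8700 intr=0.0000 cont=5.8072 V=5.8072[hold]; j=3 S=87.1034 intr=0.0000 cont=1.0035 V=1.0035[hold]; j=4 S=116.9571 intr=0.0000 cont=0.0000 V=0.0000[hold]  S*(4)=35.9800
k=3: j=0 S=41.6924 intr=21.7076 cont=21.5131 V=21.7076[EX]; j=1 S=55.9820 intr=7.4180 cont=10.7643 V=10.7643[hold]; j=2 S=75.1691 intr=0.0000 cont=3.4356 V=3.4356[hold]; j=3 S=100.9325 intr=0.0000 cont=0.5096 V=0.5096[hold]  S*(3)=41.6924
k=2: j=0 S=48.3117 intr=15.0883 cont=16.2422 V=16.2422[hold]; j=1 S=64.8700 intr=0.0000 cont=7.1320 V=7.1320[hold]; j=2 S=87.1034 intr=0.0000 cont=1.9918 V=1.9918[hold]  S*(2)=-
k=1: j=0 S=55.9820 intr=7.4180 cont=11.7058 V=11.7058[hold]; j=1 S=75.1691 intr=0.0000 cont=4.5875 V=4.5875[hold]  S*(1)=-
k=0: j=0 S=64.8700 intr=0.0000 cont=8.1685 V=8.1685[hold]  S*(0)=-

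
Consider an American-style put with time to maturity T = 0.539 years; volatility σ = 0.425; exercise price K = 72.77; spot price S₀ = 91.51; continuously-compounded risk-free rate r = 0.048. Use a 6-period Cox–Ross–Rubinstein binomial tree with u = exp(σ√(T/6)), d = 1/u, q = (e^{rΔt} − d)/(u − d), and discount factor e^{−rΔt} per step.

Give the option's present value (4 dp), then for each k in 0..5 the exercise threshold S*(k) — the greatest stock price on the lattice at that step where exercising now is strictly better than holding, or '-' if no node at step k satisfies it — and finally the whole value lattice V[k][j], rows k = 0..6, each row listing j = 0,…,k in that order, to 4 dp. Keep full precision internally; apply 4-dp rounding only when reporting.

price = 2.9037
boundary = - - - - 54.9773 62.4460
tree:
2.9037
4.7605 0.9589
7.6364 1.7505 0.1272
11.8985 3.1808 0.2480 0.0000
17.7927 5.7486 0.4838 0.0000 0.0000
24.3681 10.3240 0.9436 0.0000 0.0000 0.0000
30.1571 17.7927 1.8406 0.0000 0.0000 0.0000 0.0000

params: Δt=0.08983 u=1.13585 d=0.88040 q=0.48511 e^(-rΔt)=0.99570
t_6 payoffs: 30.1571 17.7927 1.8406 0.0000 0.0000 0.0000 0.0000
t_5: node(5,0) S=48.4019 payoff=24.3681 vs cont=24.0550 → 24.3681 [stop]  node(5,1) S=62.4460 payoff=10.3240 vs cont=10.0109 → 10.3240 [stop]  node(5,2) S=80.5652 payoff=0.0000 vs cont=0.9436 → 0.9436 [wait]  node(5,3) S=103.9417 payoff=0.0000 vs cont=0.0000 → 0.0000 [wait]  node(5,4) S=134.1011 payoff=0.0000 vs cont=0.0000 → 0.0000 [wait]  node(5,5) S=173.0114 payoff=0.0000 vs cont=0.0000 → 0.0000 [wait]  ⇒ S*(5)=62.4460
t_4: node(4,0) S=54.9773 payoff=17.7927 vs cont=17.4796 → 17.7927 [stop]  node(4,1) S=70.9294 payoff=1.8406 vs cont=5.7486 → 5.7486 [wait]  node(4,2) S=91.5100 payoff=0.0000 vs cont=0.4838 → 0.4838 [wait]  node(4,3) S=118.0623 payoff=0.0000 vs cont=0.0000 → 0.0000 [wait]  node(4,4) S=152.3188 payoff=0.0000 vs cont=0.0000 → 0.0000 [wait]  ⇒ S*(4)=54.9773
t_3: node(3,0) S=62.4460 payoff=10.3240 vs cont=11.8985 → 11.8985 [wait]  node(3,1) S=80.5652 payoff=0.0000 vs cont=3.1808 → 3.1808 [wait]  node(3,2) S=103.9417 payoff=0.0000 vs cont=0.2480 → 0.2480 [wait]  node(3,3) S=134.1011 payoff=0.0000 vs cont=0.0000 → 0.0000 [wait]  ⇒ S*(3)=-
t_2: node(2,0) S=70.9294 payoff=1.8406 vs cont=7.6364 → 7.6364 [wait]  node(2,1) S=91.5100 payoff=0.0000 vs cont=1.7505 → 1.7505 [wait]  node(2,2) S=118.0623 payoff=0.0000 vs cont=0.1272 → 0.1272 [wait]  ⇒ S*(2)=-
t_1: node(1,0) S=80.5652 payoff=0.0000 vs cont=4.7605 → 4.7605 [wait]  node(1,1) S=103.9417 payoff=0.0000 vs cont=0.9589 → 0.9589 [wait]  ⇒ S*(1)=-
t_0: node(0,0) S=91.5100 payoff=0.0000 vs cont=2.9037 → 2.9037 [wait]  ⇒ S*(0)=-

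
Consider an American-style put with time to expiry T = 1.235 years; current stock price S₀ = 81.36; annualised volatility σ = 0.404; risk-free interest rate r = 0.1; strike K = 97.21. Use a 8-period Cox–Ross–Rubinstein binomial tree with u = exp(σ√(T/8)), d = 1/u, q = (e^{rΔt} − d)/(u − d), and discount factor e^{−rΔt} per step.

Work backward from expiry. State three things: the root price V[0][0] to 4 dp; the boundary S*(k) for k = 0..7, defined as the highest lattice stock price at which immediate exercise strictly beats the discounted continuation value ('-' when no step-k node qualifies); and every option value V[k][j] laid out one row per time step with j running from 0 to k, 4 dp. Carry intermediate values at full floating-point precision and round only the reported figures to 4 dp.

params: Δt=0.15438 u=1.17203 d=0.85322 q=0.50920 e^(-rΔt)=0.98468
t_8 payoffs: 74.3586 65.8203 54.0917 37.9807 15.8500 0.0000 0.0000 0.0000 0.0000
t_7: node(7,0) S=26.7824 payoff=70.4276 vs cont=68.9384 → 70.4276 [stop]  node(7,1) S=36.7896 payoff=60.4204 vs cont=58.9313 → 60.4204 [stop]  node(7,2) S=50.5358 payoff=46.6742 vs cont=45.1851 → 46.6742 [stop]  node(7,3) S=69.4182 payoff=27.7918 vs cont=26.3026 → 27.7918 [stop]  node(7,4) S=95.3560 payoff=1.8540 vs cont=7.6600 → 7.6600 [wait]  node(7,5) S=130.9854 payoff=0.0000 vs cont=0.0000 → 0.0000 [wait]  node(7,6) S=179.9274 payoff=0.0000 vs cont=0.0000 → 0.0000 [wait]  node(7,7) S=247.1564 payoff=0.0000 vs cont=0.0000 → 0.0000 [wait]  ⇒ S*(7)=69.4182
t_6: node(6,0) S=31.3897 payoff=65.8203 vs cont=64.3311 → 65.8203 [stop]  node(6,1) S=43.1183 payoff=54.0917 vs cont=52.6025 → 54.0917 [stop]  node(6,2) S=59.2293 payoff=37.9807 vs cont=36.4916 → 37.9807 [stop]  node(6,3) S=81.3600 payoff=15.8500 vs cont=17.2720 → 17.2720 [wait]  node(6,4) S=111.7598 payoff=0.0000 vs cont=3.7020 → 3.7020 [wait]  node(6,5) S=153.5183 payoff=0.0000 vs cont=0.0000 → 0.0000 [wait]  node(6,6) S=210.8796 payoff=0.0000 vs cont=0.0000 → 0.0000 [wait]  ⇒ S*(6)=59.2293
t_5: node(5,0) S=36.7896 payoff=60.4204 vs cont=58.9313 → 60.4204 [stop]  node(5,1) S=50.5358 payoff=46.6742 vs cont=45.1851 → 46.6742 [stop]  node(5,2) S=69.4182 payoff=27.7918 vs cont=27.0156 → 27.7918 [stop]  node(5,3) S=95.3560 payoff=1.8540 vs cont=10.2034 → 10.2034 [wait]  node(5,4) S=130.9854 payoff=0.0000 vs cont=1.7891 → 1.7891 [wait]  node(5,5) S=179.9274 payoff=0.0000 vs cont=0.0000 → 0.0000 [wait]  ⇒ S*(5)=69.4182
t_4: node(4,0) S=43.1183 payoff=54.0917 vs cont=52.6025 → 54.0917 [stop]  node(4,1) S=59.2293 payoff=37.9807 vs cont=36.4916 → 37.9807 [stop]  node(4,2) S=81.3600 payoff=15.8500 vs cont=18.5472 → 18.5472 [wait]  node(4,3) S=111.7598 payoff=0.0000 vs cont=5.8282 → 5.8282 [wait]  node(4,4) S=153.5183 payoff=0.0000 vs cont=0.8646 → 0.8646 [wait]  ⇒ S*(4)=59.2293
t_3: node(3,0) S=50.5358 payoff=46.6742 vs cont=45.1851 → 46.6742 [stop]  node(3,1) S=69.4182 payoff=27.7918 vs cont=27.6550 → 27.7918 [stop]  node(3,2) S=95.3560 payoff=1.8540 vs cont=11.8858 → 11.8858 [wait]  node(3,3) S=130.9854 payoff=0.0000 vs cont=3.2502 → 3.2502 [wait]  ⇒ S*(3)=69.4182
t_2: node(2,0) S=59.2293 payoff=37.9807 vs cont=36.4916 → 37.9807 [stop]  node(2,1) S=81.3600 payoff=15.8500 vs cont=19.3908 → 19.3908 [wait]  node(2,2) S=111.7598 payoff=0.0000 vs cont=7.3738 → 7.3738 [wait]  ⇒ S*(2)=59.2293
t_1: node(1,0) S=69.4182 payoff=27.7918 vs cont=28.0779 → 28.0779 [wait]  node(1,1) S=95.3560 payoff=1.8540 vs cont=13.0685 → 13.0685 [wait]  ⇒ S*(1)=-
t_0: node(0,0) S=81.3600 payoff=15.8500 vs cont=20.1221 → 20.1221 [wait]  ⇒ S*(0)=-

price = 20.1221
boundary = - - 59.2293 69.4182 59.2293 69.4182 59.2293 69.4182
tree:
20.1221
28.0779 13.0685
37.9807 19.3908 7.3738
46.6742 27.7918 11.8858 3.2502
54.0917 37.9807 18.5472 5.8282 0.8646
60.4204 46.6742 27.7918 10.2034 1.7891 0.0000
65.8203 54.0917 37.9807 17.2720 3.7020 0.0000 0.0000
70.4276 60.4204 46.6742 27.7918 7.6600 0.0000 0.0000 0.0000
74.3586 65.8203 54.0917 37.9807 15.8500 0.0000 0.0000 0.0000 0.0000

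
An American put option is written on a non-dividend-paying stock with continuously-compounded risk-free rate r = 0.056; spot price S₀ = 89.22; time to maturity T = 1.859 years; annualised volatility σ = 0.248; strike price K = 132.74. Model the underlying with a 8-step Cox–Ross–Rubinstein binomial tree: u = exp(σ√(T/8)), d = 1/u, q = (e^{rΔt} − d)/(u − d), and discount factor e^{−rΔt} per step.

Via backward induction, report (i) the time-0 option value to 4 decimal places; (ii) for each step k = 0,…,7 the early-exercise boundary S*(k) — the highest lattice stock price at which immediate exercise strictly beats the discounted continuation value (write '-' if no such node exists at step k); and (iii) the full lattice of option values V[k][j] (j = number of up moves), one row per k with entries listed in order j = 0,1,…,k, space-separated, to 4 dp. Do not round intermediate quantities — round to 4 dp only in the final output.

price = 43.5200
boundary = 89.2200 100.5499 89.2200 100.5499 89.2200 100.5499 89.2200 100.5499
tree:
43.5200
53.5733 32.1901
62.4937 43.5200 21.9436
70.4091 53.5733 32.1901 13.2131
77.4325 62.4937 43.5200 21.0609 6.4367
83.6645 70.4091 53.5733 32.1901 11.5092 2.0043
89.1943 77.4325 62.4937 43.5200 19.8180 4.2730 0.0000
94.1010 83.6645 70.4091 53.5733 32.1901 9.1097 0.0000 0.0000
98.4549 89.1943 77.4325 62.4937 43.5200 19.4214 0.0000 0.0000 0.0000

Δt=0.23237  u=1.12699  d=0.88732  q=0.52480  discount=0.98707
step 8 (expiry): payoffs max(K−S,0) = 98.4549 89.1943 77.4325 62.4937 43.5200 19.4214 0.0000 0.0000 0.0000
step 7: (k=7,j=0): S=38.6390, (K−S)⁺=94.1010, hold=92.3849 ⇒ V=94.1010 exercise | (k=7,j=1): S=49.0755, (K−S)⁺=83.6645, hold=81.9484 ⇒ V=83.6645 exercise | (k=7,j=2): S=62.3309, (K−S)⁺=70.4091, hold=68.6929 ⇒ V=70.4091 exercise | (k=7,j=3): S=79.1667, (K−S)⁺=53.5733, hold=51.8571 ⇒ V=53.5733 exercise | (k=7,j=4): S=100.5499, (K−S)⁺=32.1901, hold=30.4739 ⇒ V=32.1901 exercise | (k=7,j=5): S=127.7088, (K−S)⁺=5.0312, hold=9.1097 ⇒ V=9.1097 continue | (k=7,j=6): S=162.2034, (K−S)⁺=0.0000, hold=0.0000 ⇒ V=0.0000 continue | (k=7,j=7): S=206.0150, (K−S)⁺=0.0000, hold=0.0000 ⇒ V=0.0000 continue  boundary S*=100.5499
step 6: (k=6,j=0): S=43.5457, (K−S)⁺=89.1943, hold=87.4782 ⇒ V=89.1943 exercise | (k=6,j=1): S=55.3075, (K−S)⁺=77.4325, hold=75.7163 ⇒ V=77.4325 exercise | (k=6,j=2): S=70.2463, (K−S)⁺=62.4937, hold=60.7776 ⇒ V=62.4937 exercise | (k=6,j=3): S=89.2200, (K−S)⁺=43.5200, hold=41.8038 ⇒ V=43.5200 exercise | (k=6,j=4): S=113.3186, (K−S)⁺=19.4214, hold=19.8180 ⇒ V=19.8180 continue | (k=6,j=5): S=143.9263, (K−S)⁺=0.0000, hold=4.2730 ⇒ V=4.2730 continue | (k=6,j=6): S=182.8013, (K−S)⁺=0.0000, hold=0.0000 ⇒ V=0.0000 continue  boundary S*=89.2200
step 5: (k=5,j=0): S=49.0755, (K−S)⁺=83.6645, hold=81.9484 ⇒ V=83.6645 exercise | (k=5,j=1): S=62.3309, (K−S)⁺=70.4091, hold=68.6929 ⇒ V=70.4091 exercise | (k=5,j=2): S=79.1667, (K−S)⁺=53.5733, hold=51.8571 ⇒ V=53.5733 exercise | (k=5,j=3): S=100.5499, (K−S)⁺=32.1901, hold=30.6794 ⇒ V=32.1901 exercise | (k=5,j=4): S=127.7088, (K−S)⁺=5.0312, hold=11.5092 ⇒ V=11.5092 continue | (k=5,j=5): S=162.2034, (K−S)⁺=0.0000, hold=2.0043 ⇒ V=2.0043 continue  boundary S*=100.5499
step 4: (k=4,j=0): S=55.3075, (K−S)⁺=77.4325, hold=75.7163 ⇒ V=77.4325 exercise | (k=4,j=1): S=70.2463, (K−S)⁺=62.4937, hold=60.7776 ⇒ V=62.4937 exercise | (k=4,j=2): S=89.2200, (K−S)⁺=43.5200, hold=41.8038 ⇒ V=43.5200 exercise | (k=4,j=3): S=113.3186, (K−S)⁺=19.4214, hold=21.0609 ⇒ V=21.0609 continue | (k=4,j=4): S=143.9263, (K−S)⁺=0.0000, hold=6.4367 ⇒ V=6.4367 continue  boundary S*=89.2200
step 3: (k=3,j=0): S=62.3309, (K−S)⁺=70.4091, hold=68.6929 ⇒ V=70.4091 exercise | (k=3,j=1): S=79.1667, (K−S)⁺=53.5733, hold=51.8571 ⇒ V=53.5733 exercise | (k=3,j=2): S=100.5499, (K−S)⁺=32.1901, hold=31.3232 ⇒ V=32.1901 exercise | (k=3,j=3): S=127.7088, (K−S)⁺=5.0312, hold=13.2131 ⇒ V=13.2131 continue  boundary S*=100.5499
step 2: (k=2,j=0): S=70.2463, (K−S)⁺=62.4937, hold=60.7776 ⇒ V=62.4937 exercise | (k=2,j=1): S=89.2200, (K−S)⁺=43.5200, hold=41.8038 ⇒ V=43.5200 exercise | (k=2,j=2): S=113.3186, (K−S)⁺=19.4214, hold=21.9436 ⇒ V=21.9436 continue  boundary S*=89.2200
step 1: (k=1,j=0): S=79.1667, (K−S)⁺=53.5733, hold=51.8571 ⇒ V=53.5733 exercise | (k=1,j=1): S=100.5499, (K−S)⁺=32.1901, hold=31.7804 ⇒ V=32.1901 exercise  boundary S*=100.5499
step 0: (k=0,j=0): S=89.2200, (K−S)⁺=43.5200, hold=41.8038 ⇒ V=43.5200 exercise  boundary S*=89.2200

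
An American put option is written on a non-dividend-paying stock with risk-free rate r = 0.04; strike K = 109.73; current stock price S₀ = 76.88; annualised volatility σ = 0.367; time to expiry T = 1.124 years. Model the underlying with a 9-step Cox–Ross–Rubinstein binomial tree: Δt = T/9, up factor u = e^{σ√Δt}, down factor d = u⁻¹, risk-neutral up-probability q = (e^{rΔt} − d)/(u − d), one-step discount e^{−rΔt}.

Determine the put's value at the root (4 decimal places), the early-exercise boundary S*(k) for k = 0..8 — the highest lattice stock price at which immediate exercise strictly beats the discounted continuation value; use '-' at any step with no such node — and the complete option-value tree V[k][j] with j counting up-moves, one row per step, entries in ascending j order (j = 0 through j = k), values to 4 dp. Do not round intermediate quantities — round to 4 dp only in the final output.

Δt=0.12489, u=1.13848, d=0.87836, q=0.48687, disc=e^(-rΔt)=0.99502
k=9 terminal: V=max(K-S,0) → 85.8037 78.7181 69.5342 57.6304 42.2015 22.2034 0.0000 0.0000 0.0000 0.0000
k=8: j=0 S=27.2397 intr=82.4903 cont=81.9435 V=82.4903[EX]; j=1 S=35.3065 intr=74.4235 cont=73.8767 V=74.4235[EX]; j=2 S=45.7623 intr=63.9677 cont=63.4209 V=63.9677[EX]; j=3 S=59.3144 intr=50.4156 cont=49.8688 V=50.4156[EX]; j=4 S=76.8800 intr=32.8500 cont=32.3032 V=32.8500[EX]; j=5 S=99.6475 intr=10.0825 cont=11.3364 V=11.3364[hold]; j=6 S=129.1573 intr=0.0000 cont=0.0000 V=0.0000[hold]; j=7 S=167.4064 intr=0.0000 cont=0.0000 V=0.0000[hold]; j=8 S=216.9826 intr=0.0000 cont=0.0000 V=0.0000[hold]  S*(8)=76.8800
k=7: j=0 S=31.0119 intr=78.7181 cont=78.1713 V=78.7181[EX]; j=1 S=40.1958 intr=69.5342 cont=68.9874 V=69.5342[EX]; j=2 S=52.0996 intr=57.6304 cont=57.0836 V=57.6304[EX]; j=3 S=67.5285 intr=42.2015 cont=41.6547 V=42.2015[EX]; j=4 S=87.5266 intr=22.2034 cont=22.2641 V=22.2641[hold]; j=5 S=113.4469 intr=0.0000 cont=5.7880 V=5.7880[hold]; j=6 S=147.0434 intr=0.0000 cont=0.0000 V=0.0000[hold]; j=7 S=190.5893 intr=0.0000 cont=0.0000 V=0.0000[hold]  S*(7)=67.5285
k=6: j=0 S=35.3065 intr=74.4235 cont=73.8767 V=74.4235[EX]; j=1 S=45.7623 intr=63.9677 cont=63.4209 V=63.9677[EX]; j=2 S=59.3144 intr=50.4156 cont=49.8688 V=50.4156[EX]; j=3 S=76.8800 intr=32.8500 cont=32.3326 V=32.8500[EX]; j=4 S=99.6475 intr=10.0825 cont=14.1713 V=14.1713[hold]; j=5 S=129.1573 intr=0.0000 cont=2.9552 V=2.9552[hold]; j=6 S=167.4064 intr=0.0000 cont=0.0000 V=0.0000[hold]  S*(6)=76.8800
k=5: j=0 S=40.1958 intr=69.5342 cont=68.9874 V=69.5342[EX]; j=1 S=52.0996 intr=57.6304 cont=57.0836 V=57.6304[EX]; j=2 S=67.5285 intr=42.2015 cont=41.6547 V=42.2015[EX]; j=3 S=87.5266 intr=22.2034 cont=23.6375 V=23.6375[hold]; j=4 S=113.4469 intr=0.0000 cont=8.6671 V=8.6671[hold]; j=5 S=147.0434 intr=0.0000 cont=1.5088 V=1.5088[hold]  S*(5)=67.5285
k=4: j=0 S=45.7623 intr=63.9677 cont=63.4209 V=63.9677[EX]; j=1 S=59.3144 intr=50.4156 cont=49.8688 V=50.4156[EX]; j=2 S=76.8800 intr=32.8500 cont=32.9979 V=32.9979[hold]; j=3 S=99.6475 intr=10.0825 cont=16.2673 V=16.2673[hold]; j=4 S=129.1573 intr=0.0000 cont=5.1561 V=5.1561[hold]  S*(4)=59.3144
k=3: j=0 S=52.0996 intr=57.6304 cont=57.0836 V=57.6304[EX]; j=1 S=67.5285 intr=42.2015 cont=41.7264 V=42.2015[EX]; j=2 S=87.5266 intr=22.2034 cont=24.7284 V=24.7284[hold]; j=3 S=113.4469 intr=0.0000 cont=10.8034 V=10.8034[hold]  S*(3)=67.5285
k=2: j=0 S=59.3144 intr=50.4156 cont=49.8688 V=50.4156[EX]; j=1 S=76.8800 intr=32.8500 cont=33.5264 V=33.5264[hold]; j=2 S=99.6475 intr=10.0825 cont=17.8592 V=17.8592[hold]  S*(2)=59.3144
k=1: j=0 S=67.5285 intr=42.2015 cont=41.9824 V=42.2015[EX]; j=1 S=87.5266 intr=22.2034 cont=25.7694 V=25.7694[hold]  S*(1)=67.5285
k=0: j=0 S=76.8800 intr=32.8500 cont=34.0307 V=34.0307[hold]  S*(0)=-

price = 34.0307
boundary = - 67.5285 59.3144 67.5285 59.3144 67.5285 76.8800 67.5285 76.8800
tree:
34.0307
42.2015 25.7694
50.4156 33.5264 17.8592
57.6304 42.2015 24.7284 10.8034
63.9677 50.4156 32.9979 16.2673 5.1561
69.5342 57.6304 42.2015 23.6375 8.6671 1.5088
74.4235 63.9677 50.4156 32.8500 14.1713 2.9552 0.0000
78.7181 69.5342 57.6304 42.2015 22.2641 5.7880 0.0000 0.0000
82.4903 74.4235 63.9677 50.4156 32.8500 11.3364 0.0000 0.0000 0.0000
85.8037 78.7181 69.5342 57.6304 42.2015 22.2034 0.0000 0.0000 0.0000 0.0000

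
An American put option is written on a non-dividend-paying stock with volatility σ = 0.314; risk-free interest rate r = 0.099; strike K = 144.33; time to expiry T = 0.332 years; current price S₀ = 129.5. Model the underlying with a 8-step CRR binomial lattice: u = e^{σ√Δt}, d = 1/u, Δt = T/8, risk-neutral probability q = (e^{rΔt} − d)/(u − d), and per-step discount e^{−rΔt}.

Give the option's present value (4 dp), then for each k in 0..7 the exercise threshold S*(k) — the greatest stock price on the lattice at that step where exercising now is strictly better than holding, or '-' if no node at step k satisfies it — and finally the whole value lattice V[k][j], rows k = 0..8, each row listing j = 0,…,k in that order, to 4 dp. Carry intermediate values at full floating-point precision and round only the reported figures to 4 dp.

price = 16.7834
boundary = - - 113.9486 121.4757 113.9486 121.4757 129.5000 121.4757
tree:
16.7834
22.9851 11.1042
30.3814 16.2357 6.3828
37.4421 22.8543 10.1613 2.8919
44.0652 30.3814 15.5954 5.1488 0.7994
50.2780 37.4421 22.8543 8.9157 1.6591 0.0000
56.1058 44.0652 30.3814 14.8300 3.4431 0.0000 0.0000
61.5725 50.2780 37.4421 22.8543 7.1457 0.0000 0.0000 0.0000
66.7005 56.1058 44.0652 30.3814 14.8300 0.0000 0.0000 0.0000 0.0000

Δt=0.04150, u=1.06606, d=0.93804, q=0.51617, disc=e^(-rΔt)=0.99590
k=8 terminal: V=max(K-S,0) → 66.7005 56.1058 44.0652 30.3814 14.8300 0.0000 0.0000 0.0000 0.0000
k=7: j=0 S=82.7575 intr=61.5725 cont=60.9808 V=61.5725[EX]; j=1 S=94.0520 intr=50.2780 cont=49.6863 V=50.2780[EX]; j=2 S=106.8879 intr=37.4421 cont=36.8503 V=37.4421[EX]; j=3 S=121.4757 intr=22.8543 cont=22.2625 V=22.8543[EX]; j=4 S=138.0544 intr=6.2756 cont=7.1457 V=7.1457[hold]; j=5 S=156.8956 intr=0.0000 cont=0.0000 V=0.0000[hold]; j=6 S=178.3083 intr=0.0000 cont=0.0000 V=0.0000[hold]; j=7 S=202.6433 intr=0.0000 cont=0.0000 V=0.0000[hold]  S*(7)=121.4757
k=6: j=0 S=88.2242 intr=56.1058 cont=55.5141 V=56.1058[EX]; j=1 S=100.2648 intr=44.0652 cont=43.4735 V=44.0652[EX]; j=2 S=113.9486 intr=30.3814 cont=29.7896 V=30.3814[EX]; j=3 S=129.5000 intr=14.8300 cont=14.6855 V=14.8300[EX]; j=4 S=147.1738 intr=0.0000 cont=3.4431 V=3.4431[hold]; j=5 S=167.2597 intr=0.0000 cont=0.0000 V=0.0000[hold]; j=6 S=190.0868 intr=0.0000 cont=0.0000 V=0.0000[hold]  S*(6)=129.5000
k=5: j=0 S=94.0520 intr=50.2780 cont=49.6863 V=50.2780[EX]; j=1 S=106.8879 intr=37.4421 cont=36.8503 V=37.4421[EX]; j=2 S=121.4757 intr=22.8543 cont=22.2625 V=22.8543[EX]; j=3 S=138.0544 intr=6.2756 cont=8.9157 V=8.9157[hold]; j=4 S=156.8956 intr=0.0000 cont=1.6591 V=1.6591[hold]; j=5 S=178.3083 intr=0.0000 cont=0.0000 V=0.0000[hold]  S*(5)=121.4757
k=4: j=0 S=100.2648 intr=44.0652 cont=43.4735 V=44.0652[EX]; j=1 S=113.9486 intr=30.3814 cont=29.7896 V=30.3814[EX]; j=2 S=129.5000 intr=14.8300 cont=15.5954 V=15.5954[hold]; j=3 S=147.1738 intr=0.0000 cont=5.1488 V=5.1488[hold]; j=4 S=167.2597 intr=0.0000 cont=0.7994 V=0.7994[hold]  S*(4)=113.9486
k=3: j=0 S=106.8879 intr=37.4421 cont=36.8503 V=37.4421[EX]; j=1 S=121.4757 intr=22.8543 cont=22.6560 V=22.8543[EX]; j=2 S=138.0544 intr=6.2756 cont=10.1613 V=10.1613[hold]; j=3 S=156.8956 intr=0.0000 cont=2.8919 V=2.8919[hold]  S*(3)=121.4757
k=2: j=0 S=113.9486 intr=30.3814 cont=29.7896 V=30.3814[EX]; j=1 S=129.5000 intr=14.8300 cont=16.2357 V=16.2357[hold]; j=2 S=147.1738 intr=0.0000 cont=6.3828 V=6.3828[hold]  S*(2)=113.9486
k=1: j=0 S=121.4757 intr=22.8543 cont=22.9851 V=22.9851[hold]; j=1 S=138.0544 intr=6.2756 cont=11.1042 V=11.1042[hold]  S*(1)=-
k=0: j=0 S=129.5000 intr=14.8300 cont=16.7834 V=16.7834[hold]  S*(0)=-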